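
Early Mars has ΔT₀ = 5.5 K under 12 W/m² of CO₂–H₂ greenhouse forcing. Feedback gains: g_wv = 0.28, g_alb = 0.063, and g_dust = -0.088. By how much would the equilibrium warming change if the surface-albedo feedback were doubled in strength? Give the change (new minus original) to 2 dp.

0.68 K

Original: g = 0.255, ΔT = 5.5/(1−0.255) = 7.3826 K.
With doubled surface-albedo: g' = 0.318, ΔT' = 5.5/(1−0.318) = 8.0645 K.
Change = 8.0645 − 7.3826 = 0.68 K.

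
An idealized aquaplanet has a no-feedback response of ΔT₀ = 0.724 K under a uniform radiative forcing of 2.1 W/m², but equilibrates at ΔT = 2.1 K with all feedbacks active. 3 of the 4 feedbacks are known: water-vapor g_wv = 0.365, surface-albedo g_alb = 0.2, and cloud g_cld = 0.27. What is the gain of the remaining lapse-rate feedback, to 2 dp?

-0.18

Amplification A = ΔT/ΔT₀ = 2.1/0.724 = 2.901.
Total gain g = 1 − 1/A = 1 − 1/2.901 = 0.6553.
Known gains sum to 0.365 + 0.2 + 0.27 = 0.835.
g_lr = 0.6553 − 0.835 = -0.18.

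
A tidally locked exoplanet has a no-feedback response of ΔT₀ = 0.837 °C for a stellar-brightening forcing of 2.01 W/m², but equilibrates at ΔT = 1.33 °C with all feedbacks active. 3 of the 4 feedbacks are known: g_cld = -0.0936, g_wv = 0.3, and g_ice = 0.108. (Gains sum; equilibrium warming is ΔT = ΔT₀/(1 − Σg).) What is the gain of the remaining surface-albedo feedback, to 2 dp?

Amplification A = ΔT/ΔT₀ = 1.33/0.837 = 1.589.
Total gain g = 1 − 1/A = 1 − 1/1.589 = 0.3707.
Known gains sum to -0.0936 + 0.3 + 0.108 = 0.3144.
g_alb = 0.3707 − 0.3144 = 0.06.

0.06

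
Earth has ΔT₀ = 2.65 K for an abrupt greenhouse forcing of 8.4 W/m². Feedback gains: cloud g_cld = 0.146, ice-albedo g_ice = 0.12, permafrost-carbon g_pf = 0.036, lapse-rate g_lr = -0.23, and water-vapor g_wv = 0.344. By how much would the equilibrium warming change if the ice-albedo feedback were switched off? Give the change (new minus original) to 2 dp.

-0.77 K

Original: g = 0.416, ΔT = 2.65/(1−0.416) = 4.5377 K.
Without ice-albedo: g' = 0.296, ΔT' = 2.65/(1−0.296) = 3.7642 K.
Change = 3.7642 − 4.5377 = -0.77 K.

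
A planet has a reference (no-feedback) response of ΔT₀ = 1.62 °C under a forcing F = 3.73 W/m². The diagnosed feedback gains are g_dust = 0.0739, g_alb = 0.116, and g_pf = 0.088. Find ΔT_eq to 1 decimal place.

Total gain g = 0.0739 + 0.116 + 0.088 = 0.2779.
Amplification A = 1/(1 − 0.2779) = 1.385.
ΔT = 1.62 × 1.385 = 2.2 °C.

2.2 °C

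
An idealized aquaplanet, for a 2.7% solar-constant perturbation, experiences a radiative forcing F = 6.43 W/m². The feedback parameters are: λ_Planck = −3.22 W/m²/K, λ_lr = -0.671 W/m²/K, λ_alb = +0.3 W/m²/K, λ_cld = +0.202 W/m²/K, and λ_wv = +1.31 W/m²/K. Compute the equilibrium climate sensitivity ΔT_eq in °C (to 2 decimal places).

3.09 °C

Net feedback parameter λ = (−3.22) + (-0.671) + (+0.3) + (+0.202) + (+1.31) = -2.079 W/m²/K.
ΔT = −F/λ = −6.43/(-2.079) = 3.09 °C.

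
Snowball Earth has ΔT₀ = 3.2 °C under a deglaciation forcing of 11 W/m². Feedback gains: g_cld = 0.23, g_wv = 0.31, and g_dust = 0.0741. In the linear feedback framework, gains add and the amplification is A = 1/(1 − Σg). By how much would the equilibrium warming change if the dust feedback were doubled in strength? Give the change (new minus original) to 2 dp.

Original: g = 0.6141, ΔT = 3.2/(1−0.6141) = 8.2923 °C.
With doubled dust: g' = 0.6882, ΔT' = 3.2/(1−0.6882) = 10.2630 °C.
Change = 10.2630 − 8.2923 = 1.97 °C.

1.97 °C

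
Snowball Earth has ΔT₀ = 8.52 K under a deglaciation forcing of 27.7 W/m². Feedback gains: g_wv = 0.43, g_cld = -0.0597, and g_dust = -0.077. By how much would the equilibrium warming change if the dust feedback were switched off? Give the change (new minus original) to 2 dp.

Original: g = 0.2933, ΔT = 8.52/(1−0.2933) = 12.0560 K.
Without dust: g' = 0.3703, ΔT' = 8.52/(1−0.3703) = 13.5303 K.
Change = 13.5303 − 12.0560 = 1.47 K.

1.47 K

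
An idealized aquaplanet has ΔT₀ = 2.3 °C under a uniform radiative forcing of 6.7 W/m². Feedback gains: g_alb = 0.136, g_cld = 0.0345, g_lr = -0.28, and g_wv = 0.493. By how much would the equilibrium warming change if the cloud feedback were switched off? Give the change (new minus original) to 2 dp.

Original: g = 0.3835, ΔT = 2.3/(1−0.3835) = 3.7307 °C.
Without cloud: g' = 0.349, ΔT' = 2.3/(1−0.349) = 3.5330 °C.
Change = 3.5330 − 3.7307 = -0.20 °C.

-0.20 °C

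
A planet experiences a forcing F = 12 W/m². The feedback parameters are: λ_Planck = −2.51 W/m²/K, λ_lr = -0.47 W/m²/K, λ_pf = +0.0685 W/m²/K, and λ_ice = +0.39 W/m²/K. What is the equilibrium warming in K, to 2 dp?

4.76 K

Net feedback parameter λ = (−2.51) + (-0.47) + (+0.0685) + (+0.39) = -2.5215 W/m²/K.
ΔT = −F/λ = −12/(-2.5215) = 4.76 K.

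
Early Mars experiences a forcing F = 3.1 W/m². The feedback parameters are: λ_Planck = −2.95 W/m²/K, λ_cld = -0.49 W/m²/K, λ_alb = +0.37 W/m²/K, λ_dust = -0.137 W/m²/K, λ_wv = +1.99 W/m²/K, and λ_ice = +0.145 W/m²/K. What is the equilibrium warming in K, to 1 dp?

Net feedback parameter λ = (−2.95) + (-0.49) + (+0.37) + (-0.137) + (+1.99) + (+0.145) = -1.072 W/m²/K.
ΔT = −F/λ = −3.1/(-1.072) = 2.9 K.

2.9 K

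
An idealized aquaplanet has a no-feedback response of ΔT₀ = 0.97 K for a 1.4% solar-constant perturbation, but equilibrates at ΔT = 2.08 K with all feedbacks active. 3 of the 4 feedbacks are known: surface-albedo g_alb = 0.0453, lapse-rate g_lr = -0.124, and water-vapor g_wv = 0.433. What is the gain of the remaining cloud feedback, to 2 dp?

Amplification A = ΔT/ΔT₀ = 2.08/0.97 = 2.144.
Total gain g = 1 − 1/A = 1 − 1/2.144 = 0.5336.
Known gains sum to 0.0453 − 0.124 + 0.433 = 0.3543.
g_cld = 0.5336 − 0.3543 = 0.18.

0.18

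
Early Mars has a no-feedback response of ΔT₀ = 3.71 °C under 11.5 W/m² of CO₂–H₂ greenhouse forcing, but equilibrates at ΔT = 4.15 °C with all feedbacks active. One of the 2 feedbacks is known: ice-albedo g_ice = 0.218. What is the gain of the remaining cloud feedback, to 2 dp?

Amplification A = ΔT/ΔT₀ = 4.15/3.71 = 1.119.
Total gain g = 1 − 1/A = 1 − 1/1.119 = 0.1063.
The known gain is 0.218.
g_cld = 0.1063 − 0.218 = -0.11.

-0.11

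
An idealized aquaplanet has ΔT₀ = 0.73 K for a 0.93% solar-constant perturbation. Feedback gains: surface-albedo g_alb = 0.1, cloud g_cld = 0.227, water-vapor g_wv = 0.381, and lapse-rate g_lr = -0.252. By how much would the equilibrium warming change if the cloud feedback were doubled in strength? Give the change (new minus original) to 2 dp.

0.96 K

Original: g = 0.456, ΔT = 0.73/(1−0.456) = 1.3419 K.
With doubled cloud: g' = 0.683, ΔT' = 0.73/(1−0.683) = 2.3028 K.
Change = 2.3028 − 1.3419 = 0.96 K.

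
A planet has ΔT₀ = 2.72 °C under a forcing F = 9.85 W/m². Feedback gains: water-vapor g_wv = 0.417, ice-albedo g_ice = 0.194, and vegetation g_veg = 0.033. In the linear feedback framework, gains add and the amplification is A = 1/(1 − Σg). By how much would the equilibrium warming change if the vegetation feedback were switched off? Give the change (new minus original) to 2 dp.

Original: g = 0.644, ΔT = 2.72/(1−0.644) = 7.6404 °C.
Without vegetation: g' = 0.611, ΔT' = 2.72/(1−0.611) = 6.9923 °C.
Change = 6.9923 − 7.6404 = -0.65 °C.

-0.65 °C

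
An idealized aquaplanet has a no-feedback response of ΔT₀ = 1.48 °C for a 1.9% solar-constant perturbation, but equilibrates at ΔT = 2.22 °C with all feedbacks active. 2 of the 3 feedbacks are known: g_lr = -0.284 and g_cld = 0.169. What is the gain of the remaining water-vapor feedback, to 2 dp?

0.45

Amplification A = ΔT/ΔT₀ = 2.22/1.48 = 1.5.
Total gain g = 1 − 1/A = 1 − 1/1.5 = 0.3333.
Known gains sum to -0.284 + 0.169 = -0.115.
g_wv = 0.3333 + 0.115 = 0.45.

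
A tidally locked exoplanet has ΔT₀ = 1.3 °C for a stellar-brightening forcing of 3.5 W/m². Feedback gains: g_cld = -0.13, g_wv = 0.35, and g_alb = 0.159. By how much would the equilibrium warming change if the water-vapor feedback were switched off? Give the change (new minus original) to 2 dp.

Original: g = 0.379, ΔT = 1.3/(1−0.379) = 2.0934 °C.
Without water-vapor: g' = 0.029, ΔT' = 1.3/(1−0.029) = 1.3388 °C.
Change = 1.3388 − 2.0934 = -0.75 °C.

-0.75 °C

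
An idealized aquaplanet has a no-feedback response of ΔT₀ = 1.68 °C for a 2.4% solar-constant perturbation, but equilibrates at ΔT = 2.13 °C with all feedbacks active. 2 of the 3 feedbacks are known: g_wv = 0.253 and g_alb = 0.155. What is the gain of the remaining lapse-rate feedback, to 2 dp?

-0.20

Amplification A = ΔT/ΔT₀ = 2.13/1.68 = 1.268.
Total gain g = 1 − 1/A = 1 − 1/1.268 = 0.2114.
Known gains sum to 0.253 + 0.155 = 0.408.
g_lr = 0.2114 − 0.408 = -0.20.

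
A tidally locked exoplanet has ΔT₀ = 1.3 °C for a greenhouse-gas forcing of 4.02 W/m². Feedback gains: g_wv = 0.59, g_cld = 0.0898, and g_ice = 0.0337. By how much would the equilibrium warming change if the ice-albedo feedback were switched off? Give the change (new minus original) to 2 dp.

Original: g = 0.7135, ΔT = 1.3/(1−0.7135) = 4.5375 °C.
Without ice-albedo: g' = 0.6798, ΔT' = 1.3/(1−0.6798) = 4.0600 °C.
Change = 4.0600 − 4.5375 = -0.48 °C.

-0.48 °C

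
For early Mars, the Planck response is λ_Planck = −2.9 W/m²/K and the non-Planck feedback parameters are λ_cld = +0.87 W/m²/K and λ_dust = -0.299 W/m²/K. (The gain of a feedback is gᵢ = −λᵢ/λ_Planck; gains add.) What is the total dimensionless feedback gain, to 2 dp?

0.20

Convert to gains: g_cld = 0.87/2.9 = 0.3; g_dust = -0.299/2.9 = -0.1031.
Total gain g = 0.1969.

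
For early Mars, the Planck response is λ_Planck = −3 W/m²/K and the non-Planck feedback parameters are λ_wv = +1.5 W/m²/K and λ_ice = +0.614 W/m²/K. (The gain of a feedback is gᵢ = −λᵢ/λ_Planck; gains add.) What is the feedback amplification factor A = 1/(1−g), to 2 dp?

3.39

Convert to gains: g_wv = 1.5/3 = 0.5; g_ice = 0.614/3 = 0.2047.
Total gain g = 0.7047.
A = 1/(1 − 0.7047) = 3.39.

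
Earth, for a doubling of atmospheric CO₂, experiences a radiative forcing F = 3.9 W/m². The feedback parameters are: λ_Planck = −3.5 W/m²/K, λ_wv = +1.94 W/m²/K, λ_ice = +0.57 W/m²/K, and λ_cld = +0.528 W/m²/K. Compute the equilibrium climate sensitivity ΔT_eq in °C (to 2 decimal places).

Net feedback parameter λ = (−3.5) + (+1.94) + (+0.57) + (+0.528) = -0.462 W/m²/K.
ΔT = −F/λ = −3.9/(-0.462) = 8.44 °C.

8.44 °C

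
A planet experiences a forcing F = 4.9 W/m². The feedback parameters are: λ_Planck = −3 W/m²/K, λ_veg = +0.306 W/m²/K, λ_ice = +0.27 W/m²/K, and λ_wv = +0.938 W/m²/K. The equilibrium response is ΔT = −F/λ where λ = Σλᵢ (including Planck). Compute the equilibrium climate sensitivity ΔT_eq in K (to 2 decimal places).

Net feedback parameter λ = (−3) + (+0.306) + (+0.27) + (+0.938) = -1.486 W/m²/K.
ΔT = −F/λ = −4.9/(-1.486) = 3.30 K.

3.30 K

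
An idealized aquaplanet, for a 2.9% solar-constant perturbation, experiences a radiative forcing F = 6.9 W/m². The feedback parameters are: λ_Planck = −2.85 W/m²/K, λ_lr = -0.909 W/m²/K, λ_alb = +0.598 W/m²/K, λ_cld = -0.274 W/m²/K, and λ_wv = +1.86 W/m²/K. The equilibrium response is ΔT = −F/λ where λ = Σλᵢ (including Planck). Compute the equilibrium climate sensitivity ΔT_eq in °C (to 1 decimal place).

Net feedback parameter λ = (−2.85) + (-0.909) + (+0.598) + (-0.274) + (+1.86) = -1.575 W/m²/K.
ΔT = −F/λ = −6.9/(-1.575) = 4.4 °C.

4.4 °C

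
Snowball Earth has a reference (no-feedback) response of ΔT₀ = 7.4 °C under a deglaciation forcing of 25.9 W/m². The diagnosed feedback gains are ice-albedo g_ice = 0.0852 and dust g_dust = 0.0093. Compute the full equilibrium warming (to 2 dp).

8.17 °C

Total gain g = 0.0852 + 0.0093 = 0.0945.
Amplification A = 1/(1 − 0.0945) = 1.104.
ΔT = 7.4 × 1.104 = 8.17 °C.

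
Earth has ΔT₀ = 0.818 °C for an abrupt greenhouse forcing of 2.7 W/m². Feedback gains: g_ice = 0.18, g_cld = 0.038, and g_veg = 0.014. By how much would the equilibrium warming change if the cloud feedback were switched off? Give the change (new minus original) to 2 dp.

-0.05 °C

Original: g = 0.232, ΔT = 0.818/(1−0.232) = 1.0651 °C.
Without cloud: g' = 0.194, ΔT' = 0.818/(1−0.194) = 1.0149 °C.
Change = 1.0149 − 1.0651 = -0.05 °C.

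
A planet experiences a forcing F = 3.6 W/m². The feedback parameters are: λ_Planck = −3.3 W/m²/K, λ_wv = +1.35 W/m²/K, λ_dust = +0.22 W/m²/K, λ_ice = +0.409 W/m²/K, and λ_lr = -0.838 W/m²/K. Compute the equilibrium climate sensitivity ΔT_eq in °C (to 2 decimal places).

Net feedback parameter λ = (−3.3) + (+1.35) + (+0.22) + (+0.409) + (-0.838) = -2.159 W/m²/K.
ΔT = −F/λ = −3.6/(-2.159) = 1.67 °C.

1.67 °C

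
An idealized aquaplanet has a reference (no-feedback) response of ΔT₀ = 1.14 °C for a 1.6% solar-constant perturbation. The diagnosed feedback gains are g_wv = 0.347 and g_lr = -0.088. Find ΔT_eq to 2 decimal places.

Total gain g = 0.347 − 0.088 = 0.259.
Amplification A = 1/(1 − 0.259) = 1.35.
ΔT = 1.14 × 1.35 = 1.54 °C.

1.54 °C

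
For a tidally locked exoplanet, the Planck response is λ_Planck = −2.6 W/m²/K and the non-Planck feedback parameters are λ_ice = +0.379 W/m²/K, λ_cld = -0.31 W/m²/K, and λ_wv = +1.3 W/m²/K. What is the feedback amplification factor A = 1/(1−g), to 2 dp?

Convert to gains: g_ice = 0.379/2.6 = 0.1458; g_cld = -0.31/2.6 = -0.1192; g_wv = 1.3/2.6 = 0.5.
Total gain g = 0.5266.
A = 1/(1 − 0.5266) = 2.11.

2.11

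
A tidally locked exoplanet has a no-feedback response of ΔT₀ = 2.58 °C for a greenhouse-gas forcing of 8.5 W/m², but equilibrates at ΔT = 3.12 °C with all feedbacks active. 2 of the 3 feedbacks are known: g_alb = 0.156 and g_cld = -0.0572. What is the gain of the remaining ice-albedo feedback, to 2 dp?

Amplification A = ΔT/ΔT₀ = 3.12/2.58 = 1.209.
Total gain g = 1 − 1/A = 1 − 1/1.209 = 0.1729.
Known gains sum to 0.156 − 0.0572 = 0.0988.
g_ice = 0.1729 − 0.0988 = 0.07.

0.07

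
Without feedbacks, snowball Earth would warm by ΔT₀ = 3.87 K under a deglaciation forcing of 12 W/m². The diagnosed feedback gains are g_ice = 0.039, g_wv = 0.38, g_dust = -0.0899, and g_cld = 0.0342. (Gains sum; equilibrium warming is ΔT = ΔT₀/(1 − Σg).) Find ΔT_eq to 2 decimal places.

6.08 K

Total gain g = 0.039 + 0.38 − 0.0899 + 0.0342 = 0.3633.
Amplification A = 1/(1 − 0.3633) = 1.571.
ΔT = 3.87 × 1.571 = 6.08 K.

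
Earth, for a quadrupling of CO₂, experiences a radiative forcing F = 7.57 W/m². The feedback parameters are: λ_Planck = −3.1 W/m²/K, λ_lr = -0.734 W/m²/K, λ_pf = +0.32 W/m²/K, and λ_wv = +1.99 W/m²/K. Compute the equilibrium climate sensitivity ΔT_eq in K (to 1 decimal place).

5.0 K

Net feedback parameter λ = (−3.1) + (-0.734) + (+0.32) + (+1.99) = -1.524 W/m²/K.
ΔT = −F/λ = −7.57/(-1.524) = 5.0 K.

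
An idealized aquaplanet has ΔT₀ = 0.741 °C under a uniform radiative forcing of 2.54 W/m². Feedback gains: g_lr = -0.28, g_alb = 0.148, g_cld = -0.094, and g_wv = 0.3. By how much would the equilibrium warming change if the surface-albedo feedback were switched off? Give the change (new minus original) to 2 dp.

Original: g = 0.074, ΔT = 0.741/(1−0.074) = 0.8002 °C.
Without surface-albedo: g' = -0.074, ΔT' = 0.741/(1+0.074) = 0.6899 °C.
Change = 0.6899 − 0.8002 = -0.11 °C.

-0.11 °C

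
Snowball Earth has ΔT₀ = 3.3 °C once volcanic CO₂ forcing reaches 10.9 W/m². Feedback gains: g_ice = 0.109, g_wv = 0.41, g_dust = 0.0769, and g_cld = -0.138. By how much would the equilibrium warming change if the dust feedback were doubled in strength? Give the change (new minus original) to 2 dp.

Original: g = 0.4579, ΔT = 3.3/(1−0.4579) = 6.0874 °C.
With doubled dust: g' = 0.5348, ΔT' = 3.3/(1−0.5348) = 7.0937 °C.
Change = 7.0937 − 6.0874 = 1.01 °C.

1.01 °C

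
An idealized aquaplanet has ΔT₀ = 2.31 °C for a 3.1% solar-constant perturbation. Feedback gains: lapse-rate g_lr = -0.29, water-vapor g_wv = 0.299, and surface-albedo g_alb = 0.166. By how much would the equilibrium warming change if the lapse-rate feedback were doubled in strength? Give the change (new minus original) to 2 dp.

-0.73 °C

Original: g = 0.175, ΔT = 2.31/(1−0.175) = 2.8000 °C.
With doubled lapse-rate: g' = -0.115, ΔT' = 2.31/(1+0.115) = 2.0717 °C.
Change = 2.0717 − 2.8000 = -0.73 °C.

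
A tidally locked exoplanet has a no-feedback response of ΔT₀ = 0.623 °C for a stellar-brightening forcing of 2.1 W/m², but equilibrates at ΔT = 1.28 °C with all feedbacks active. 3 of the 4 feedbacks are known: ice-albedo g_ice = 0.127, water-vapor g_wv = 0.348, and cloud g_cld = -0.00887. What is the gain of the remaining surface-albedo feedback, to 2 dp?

Amplification A = ΔT/ΔT₀ = 1.28/0.623 = 2.055.
Total gain g = 1 − 1/A = 1 − 1/2.055 = 0.5134.
Known gains sum to 0.127 + 0.348 − 0.00887 = 0.46613.
g_alb = 0.5134 − 0.46613 = 0.05.

0.05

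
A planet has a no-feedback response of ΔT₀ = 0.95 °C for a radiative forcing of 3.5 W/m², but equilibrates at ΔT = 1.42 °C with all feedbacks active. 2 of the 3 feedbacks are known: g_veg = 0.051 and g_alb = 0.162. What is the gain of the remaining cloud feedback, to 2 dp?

0.12

Amplification A = ΔT/ΔT₀ = 1.42/0.95 = 1.495.
Total gain g = 1 − 1/A = 1 − 1/1.495 = 0.3311.
Known gains sum to 0.051 + 0.162 = 0.213.
g_cld = 0.3311 − 0.213 = 0.12.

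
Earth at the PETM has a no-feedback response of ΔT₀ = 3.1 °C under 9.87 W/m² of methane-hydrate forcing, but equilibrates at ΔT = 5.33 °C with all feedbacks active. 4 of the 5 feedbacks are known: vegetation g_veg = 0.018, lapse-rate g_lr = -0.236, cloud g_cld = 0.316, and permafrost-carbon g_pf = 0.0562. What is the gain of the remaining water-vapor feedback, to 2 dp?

Amplification A = ΔT/ΔT₀ = 5.33/3.1 = 1.719.
Total gain g = 1 − 1/A = 1 − 1/1.719 = 0.4183.
Known gains sum to 0.018 − 0.236 + 0.316 + 0.0562 = 0.1542.
g_wv = 0.4183 − 0.1542 = 0.26.

0.26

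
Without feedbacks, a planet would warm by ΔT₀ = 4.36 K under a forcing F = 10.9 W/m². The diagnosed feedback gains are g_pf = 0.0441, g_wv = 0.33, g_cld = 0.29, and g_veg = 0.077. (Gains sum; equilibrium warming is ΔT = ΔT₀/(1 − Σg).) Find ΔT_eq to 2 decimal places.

Total gain g = 0.0441 + 0.33 + 0.29 + 0.077 = 0.7411.
Amplification A = 1/(1 − 0.7411) = 3.862.
ΔT = 4.36 × 3.862 = 16.84 K.

16.84 K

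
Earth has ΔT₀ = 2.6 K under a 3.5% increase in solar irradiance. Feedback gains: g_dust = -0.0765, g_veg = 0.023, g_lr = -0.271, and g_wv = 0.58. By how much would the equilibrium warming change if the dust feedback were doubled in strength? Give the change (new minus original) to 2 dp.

Original: g = 0.2555, ΔT = 2.6/(1−0.2555) = 3.4923 K.
With doubled dust: g' = 0.179, ΔT' = 2.6/(1−0.179) = 3.1669 K.
Change = 3.1669 − 3.4923 = -0.33 K.

-0.33 K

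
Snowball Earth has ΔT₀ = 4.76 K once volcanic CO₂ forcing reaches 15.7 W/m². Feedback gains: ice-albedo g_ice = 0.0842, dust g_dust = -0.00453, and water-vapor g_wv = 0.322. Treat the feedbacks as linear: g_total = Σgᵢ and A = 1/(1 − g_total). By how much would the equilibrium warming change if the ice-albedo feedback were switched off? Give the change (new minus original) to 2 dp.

Original: g = 0.40167, ΔT = 4.76/(1−0.40167) = 7.9555 K.
Without ice-albedo: g' = 0.31747, ΔT' = 4.76/(1−0.31747) = 6.9741 K.
Change = 6.9741 − 7.9555 = -0.98 K.

-0.98 K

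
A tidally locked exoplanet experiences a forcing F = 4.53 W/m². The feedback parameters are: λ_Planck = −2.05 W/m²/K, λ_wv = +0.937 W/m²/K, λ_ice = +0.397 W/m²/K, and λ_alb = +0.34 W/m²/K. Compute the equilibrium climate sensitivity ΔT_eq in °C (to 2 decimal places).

Net feedback parameter λ = (−2.05) + (+0.937) + (+0.397) + (+0.34) = -0.376 W/m²/K.
ΔT = −F/λ = −4.53/(-0.376) = 12.05 °C.

12.05 °C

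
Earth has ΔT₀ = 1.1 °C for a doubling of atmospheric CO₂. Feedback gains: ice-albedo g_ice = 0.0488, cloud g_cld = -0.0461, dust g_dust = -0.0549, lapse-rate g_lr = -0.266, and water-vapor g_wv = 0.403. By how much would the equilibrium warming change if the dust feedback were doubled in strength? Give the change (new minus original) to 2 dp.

Original: g = 0.0848, ΔT = 1.1/(1−0.0848) = 1.2019 °C.
With doubled dust: g' = 0.0299, ΔT' = 1.1/(1−0.0299) = 1.1339 °C.
Change = 1.1339 − 1.2019 = -0.07 °C.

-0.07 °C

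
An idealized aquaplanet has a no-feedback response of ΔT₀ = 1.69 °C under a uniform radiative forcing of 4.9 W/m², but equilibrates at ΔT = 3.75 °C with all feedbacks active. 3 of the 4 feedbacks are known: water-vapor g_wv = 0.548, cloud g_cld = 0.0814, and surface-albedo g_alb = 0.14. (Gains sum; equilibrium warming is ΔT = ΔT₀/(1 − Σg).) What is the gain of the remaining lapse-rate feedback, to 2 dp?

-0.22

Amplification A = ΔT/ΔT₀ = 3.75/1.69 = 2.219.
Total gain g = 1 − 1/A = 1 − 1/2.219 = 0.5493.
Known gains sum to 0.548 + 0.0814 + 0.14 = 0.7694.
g_lr = 0.5493 − 0.7694 = -0.22.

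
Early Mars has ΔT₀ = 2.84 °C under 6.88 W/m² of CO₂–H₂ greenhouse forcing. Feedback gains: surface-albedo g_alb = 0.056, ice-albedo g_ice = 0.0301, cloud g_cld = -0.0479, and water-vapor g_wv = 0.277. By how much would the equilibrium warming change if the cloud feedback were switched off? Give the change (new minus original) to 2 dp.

0.31 °C

Original: g = 0.3152, ΔT = 2.84/(1−0.3152) = 4.1472 °C.
Without cloud: g' = 0.3631, ΔT' = 2.84/(1−0.3631) = 4.4591 °C.
Change = 4.4591 − 4.1472 = 0.31 °C.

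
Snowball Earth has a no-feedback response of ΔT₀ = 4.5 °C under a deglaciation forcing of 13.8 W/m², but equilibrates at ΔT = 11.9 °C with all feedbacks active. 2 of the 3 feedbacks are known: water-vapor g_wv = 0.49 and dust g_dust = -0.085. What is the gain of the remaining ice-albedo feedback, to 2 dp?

Amplification A = ΔT/ΔT₀ = 11.9/4.5 = 2.644.
Total gain g = 1 − 1/A = 1 − 1/2.644 = 0.6218.
Known gains sum to 0.49 − 0.085 = 0.405.
g_ice = 0.6218 − 0.405 = 0.22.

0.22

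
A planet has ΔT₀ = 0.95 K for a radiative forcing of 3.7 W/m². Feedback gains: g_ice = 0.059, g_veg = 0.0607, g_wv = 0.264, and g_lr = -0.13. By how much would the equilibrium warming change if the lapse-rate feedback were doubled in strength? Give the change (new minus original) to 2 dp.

-0.19 K

Original: g = 0.2537, ΔT = 0.95/(1−0.2537) = 1.2729 K.
With doubled lapse-rate: g' = 0.1237, ΔT' = 0.95/(1−0.1237) = 1.0841 K.
Change = 1.0841 − 1.2729 = -0.19 K.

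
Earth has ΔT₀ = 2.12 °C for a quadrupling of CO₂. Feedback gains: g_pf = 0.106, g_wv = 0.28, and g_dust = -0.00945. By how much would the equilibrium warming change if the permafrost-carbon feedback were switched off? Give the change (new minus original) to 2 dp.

-0.49 °C

Original: g = 0.37655, ΔT = 2.12/(1−0.37655) = 3.4004 °C.
Without permafrost-carbon: g' = 0.27055, ΔT' = 2.12/(1−0.27055) = 2.9063 °C.
Change = 2.9063 − 3.4004 = -0.49 °C.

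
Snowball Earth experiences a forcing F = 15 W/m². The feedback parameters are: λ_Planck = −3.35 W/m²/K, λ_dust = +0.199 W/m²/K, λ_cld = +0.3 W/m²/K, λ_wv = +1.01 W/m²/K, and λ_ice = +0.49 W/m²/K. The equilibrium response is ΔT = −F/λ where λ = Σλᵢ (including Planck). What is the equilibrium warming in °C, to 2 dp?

Net feedback parameter λ = (−3.35) + (+0.199) + (+0.3) + (+1.01) + (+0.49) = -1.351 W/m²/K.
ΔT = −F/λ = −15/(-1.351) = 11.10 °C.

11.10 °C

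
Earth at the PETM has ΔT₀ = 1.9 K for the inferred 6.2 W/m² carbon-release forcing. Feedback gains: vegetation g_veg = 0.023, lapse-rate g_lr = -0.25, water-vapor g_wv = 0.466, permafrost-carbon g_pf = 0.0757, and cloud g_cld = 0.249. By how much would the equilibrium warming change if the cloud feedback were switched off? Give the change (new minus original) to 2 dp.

Original: g = 0.5637, ΔT = 1.9/(1−0.5637) = 4.3548 K.
Without cloud: g' = 0.3147, ΔT' = 1.9/(1−0.3147) = 2.7725 K.
Change = 2.7725 − 4.3548 = -1.58 K.

-1.58 K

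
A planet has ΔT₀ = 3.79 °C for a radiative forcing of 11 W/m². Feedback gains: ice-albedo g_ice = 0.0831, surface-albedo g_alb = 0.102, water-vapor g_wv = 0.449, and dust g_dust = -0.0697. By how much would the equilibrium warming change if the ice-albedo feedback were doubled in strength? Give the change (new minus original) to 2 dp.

2.05 °C

Original: g = 0.5644, ΔT = 3.79/(1−0.5644) = 8.7006 °C.
With doubled ice-albedo: g' = 0.6475, ΔT' = 3.79/(1−0.6475) = 10.7518 °C.
Change = 10.7518 − 8.7006 = 2.05 °C.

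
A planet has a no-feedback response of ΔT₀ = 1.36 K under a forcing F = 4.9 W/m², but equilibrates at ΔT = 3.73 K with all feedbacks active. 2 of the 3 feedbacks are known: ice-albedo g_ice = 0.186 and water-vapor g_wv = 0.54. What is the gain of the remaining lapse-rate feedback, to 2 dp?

-0.09

Amplification A = ΔT/ΔT₀ = 3.73/1.36 = 2.743.
Total gain g = 1 − 1/A = 1 − 1/2.743 = 0.6354.
Known gains sum to 0.186 + 0.54 = 0.726.
g_lr = 0.6354 − 0.726 = -0.09.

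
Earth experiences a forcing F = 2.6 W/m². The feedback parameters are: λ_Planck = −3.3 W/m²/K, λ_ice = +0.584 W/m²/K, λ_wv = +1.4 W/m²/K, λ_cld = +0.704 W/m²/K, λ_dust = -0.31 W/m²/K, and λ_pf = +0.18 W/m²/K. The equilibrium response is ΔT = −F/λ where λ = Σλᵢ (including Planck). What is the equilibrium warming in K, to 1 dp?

Net feedback parameter λ = (−3.3) + (+0.584) + (+1.4) + (+0.704) + (-0.31) + (+0.18) = -0.742 W/m²/K.
ΔT = −F/λ = −2.6/(-0.742) = 3.5 K.

3.5 K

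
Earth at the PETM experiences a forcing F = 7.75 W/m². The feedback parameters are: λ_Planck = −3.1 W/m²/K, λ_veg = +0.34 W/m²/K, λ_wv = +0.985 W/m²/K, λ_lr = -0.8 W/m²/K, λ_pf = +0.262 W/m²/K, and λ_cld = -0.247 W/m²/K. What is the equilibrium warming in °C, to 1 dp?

3.0 °C

Net feedback parameter λ = (−3.1) + (+0.34) + (+0.985) + (-0.8) + (+0.262) + (-0.247) = -2.56 W/m²/K.
ΔT = −F/λ = −7.75/(-2.56) = 3.0 °C.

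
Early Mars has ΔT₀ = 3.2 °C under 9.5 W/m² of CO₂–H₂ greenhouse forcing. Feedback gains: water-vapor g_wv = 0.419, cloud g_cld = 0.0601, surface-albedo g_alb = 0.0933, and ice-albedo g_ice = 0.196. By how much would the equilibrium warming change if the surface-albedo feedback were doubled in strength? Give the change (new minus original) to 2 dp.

Original: g = 0.7684, ΔT = 3.2/(1−0.7684) = 13.8169 °C.
With doubled surface-albedo: g' = 0.8617, ΔT' = 3.2/(1−0.8617) = 23.1381 °C.
Change = 23.1381 − 13.8169 = 9.32 °C.

9.32 °C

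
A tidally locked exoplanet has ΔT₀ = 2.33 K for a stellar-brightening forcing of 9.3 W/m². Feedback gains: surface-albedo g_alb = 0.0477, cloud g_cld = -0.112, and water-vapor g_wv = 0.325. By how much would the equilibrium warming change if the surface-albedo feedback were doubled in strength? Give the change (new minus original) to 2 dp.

0.22 K

Original: g = 0.2607, ΔT = 2.33/(1−0.2607) = 3.1516 K.
With doubled surface-albedo: g' = 0.3084, ΔT' = 2.33/(1−0.3084) = 3.3690 K.
Change = 3.3690 − 3.1516 = 0.22 K.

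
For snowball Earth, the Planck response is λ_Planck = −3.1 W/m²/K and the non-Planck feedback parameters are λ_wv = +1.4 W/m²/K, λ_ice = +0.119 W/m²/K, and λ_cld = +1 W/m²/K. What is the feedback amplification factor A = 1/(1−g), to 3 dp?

Convert to gains: g_wv = 1.4/3.1 = 0.4516; g_ice = 0.119/3.1 = 0.03839; g_cld = 1/3.1 = 0.3226.
Total gain g = 0.81259.
A = 1/(1 − 0.81259) = 5.336.

5.336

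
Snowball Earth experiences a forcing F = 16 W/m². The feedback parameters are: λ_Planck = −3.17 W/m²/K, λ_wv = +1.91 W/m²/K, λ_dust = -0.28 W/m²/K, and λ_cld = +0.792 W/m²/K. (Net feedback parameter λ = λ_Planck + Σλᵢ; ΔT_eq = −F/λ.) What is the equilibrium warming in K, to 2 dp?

21.39 K

Net feedback parameter λ = (−3.17) + (+1.91) + (-0.28) + (+0.792) = -0.748 W/m²/K.
ΔT = −F/λ = −16/(-0.748) = 21.39 K.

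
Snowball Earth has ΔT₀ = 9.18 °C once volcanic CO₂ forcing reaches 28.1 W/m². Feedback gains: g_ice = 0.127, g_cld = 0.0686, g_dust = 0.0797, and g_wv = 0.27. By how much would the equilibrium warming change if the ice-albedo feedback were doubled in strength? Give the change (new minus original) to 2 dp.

Original: g = 0.5453, ΔT = 9.18/(1−0.5453) = 20.1891 °C.
With doubled ice-albedo: g' = 0.6723, ΔT' = 9.18/(1−0.6723) = 28.0134 °C.
Change = 28.0134 − 20.1891 = 7.82 °C.

7.82 °C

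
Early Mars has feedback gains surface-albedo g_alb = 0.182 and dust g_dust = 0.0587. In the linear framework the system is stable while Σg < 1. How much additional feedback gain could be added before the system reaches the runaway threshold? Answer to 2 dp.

0.76

Current total gain = 0.182 + 0.0587 = 0.2407.
Margin to runaway = 1 − 0.2407 = 0.76.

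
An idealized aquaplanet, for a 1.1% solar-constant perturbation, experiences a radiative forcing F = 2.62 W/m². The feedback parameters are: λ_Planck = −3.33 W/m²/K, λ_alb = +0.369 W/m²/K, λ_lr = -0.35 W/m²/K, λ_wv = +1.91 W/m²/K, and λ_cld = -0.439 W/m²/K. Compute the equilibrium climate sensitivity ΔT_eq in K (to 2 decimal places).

1.42 K

Net feedback parameter λ = (−3.33) + (+0.369) + (-0.35) + (+1.91) + (-0.439) = -1.84 W/m²/K.
ΔT = −F/λ = −2.62/(-1.84) = 1.42 K.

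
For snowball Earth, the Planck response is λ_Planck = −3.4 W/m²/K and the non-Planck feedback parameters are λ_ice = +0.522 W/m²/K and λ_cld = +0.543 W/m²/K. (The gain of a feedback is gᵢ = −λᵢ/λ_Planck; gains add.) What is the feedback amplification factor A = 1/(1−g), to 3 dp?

Convert to gains: g_ice = 0.522/3.4 = 0.1535; g_cld = 0.543/3.4 = 0.1597.
Total gain g = 0.3132.
A = 1/(1 − 0.3132) = 1.456.

1.456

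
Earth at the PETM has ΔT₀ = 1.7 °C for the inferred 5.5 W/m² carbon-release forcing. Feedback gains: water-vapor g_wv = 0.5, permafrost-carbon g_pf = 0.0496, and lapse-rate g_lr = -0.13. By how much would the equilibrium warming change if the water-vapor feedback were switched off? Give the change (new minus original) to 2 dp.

-1.36 °C

Original: g = 0.4196, ΔT = 1.7/(1−0.4196) = 2.9290 °C.
Without water-vapor: g' = -0.0804, ΔT' = 1.7/(1+0.0804) = 1.5735 °C.
Change = 1.5735 − 2.9290 = -1.36 °C.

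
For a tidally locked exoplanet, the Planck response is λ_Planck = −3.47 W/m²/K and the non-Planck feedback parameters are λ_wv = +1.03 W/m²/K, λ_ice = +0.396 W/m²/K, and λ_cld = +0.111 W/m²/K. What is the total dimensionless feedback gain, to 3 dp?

Convert to gains: g_wv = 1.03/3.47 = 0.2968; g_ice = 0.396/3.47 = 0.1141; g_cld = 0.111/3.47 = 0.03199.
Total gain g = 0.44289.

0.443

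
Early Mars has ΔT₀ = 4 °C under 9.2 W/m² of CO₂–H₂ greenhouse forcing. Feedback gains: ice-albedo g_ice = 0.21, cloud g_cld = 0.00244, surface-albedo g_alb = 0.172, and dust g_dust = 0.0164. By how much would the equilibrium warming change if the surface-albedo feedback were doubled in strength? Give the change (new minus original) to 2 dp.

Original: g = 0.40084, ΔT = 4/(1−0.40084) = 6.6760 °C.
With doubled surface-albedo: g' = 0.57284, ΔT' = 4/(1−0.57284) = 9.3642 °C.
Change = 9.3642 − 6.6760 = 2.69 °C.

2.69 °C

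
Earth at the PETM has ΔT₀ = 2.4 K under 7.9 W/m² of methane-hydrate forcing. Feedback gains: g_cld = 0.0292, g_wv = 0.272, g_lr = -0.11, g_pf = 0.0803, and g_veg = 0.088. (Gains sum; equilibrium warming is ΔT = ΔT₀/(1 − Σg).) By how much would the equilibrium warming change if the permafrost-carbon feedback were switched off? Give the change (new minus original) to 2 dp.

Original: g = 0.3595, ΔT = 2.4/(1−0.3595) = 3.7471 K.
Without permafrost-carbon: g' = 0.2792, ΔT' = 2.4/(1−0.2792) = 3.3296 K.
Change = 3.3296 − 3.7471 = -0.42 K.

-0.42 K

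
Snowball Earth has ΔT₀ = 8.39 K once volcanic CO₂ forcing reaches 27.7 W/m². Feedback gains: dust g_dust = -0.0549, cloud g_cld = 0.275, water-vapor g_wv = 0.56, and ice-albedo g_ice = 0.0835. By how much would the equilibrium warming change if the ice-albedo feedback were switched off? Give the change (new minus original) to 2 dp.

-23.36 K

Original: g = 0.8636, ΔT = 8.39/(1−0.8636) = 61.5103 K.
Without ice-albedo: g' = 0.7801, ΔT' = 8.39/(1−0.7801) = 38.1537 K.
Change = 38.1537 − 61.5103 = -23.36 K.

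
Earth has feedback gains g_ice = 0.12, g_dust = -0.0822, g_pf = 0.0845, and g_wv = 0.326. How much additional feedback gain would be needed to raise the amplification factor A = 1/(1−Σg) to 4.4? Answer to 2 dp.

0.32

Current total gain = 0.4483.
Target gain for A = 4.4: g* = 1 − 1/4.4 = 0.7727.
Additional gain needed = 0.7727 − 0.4483 = 0.32.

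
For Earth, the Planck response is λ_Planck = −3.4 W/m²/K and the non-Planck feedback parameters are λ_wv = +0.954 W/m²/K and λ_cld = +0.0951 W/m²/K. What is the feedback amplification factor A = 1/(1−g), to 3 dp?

Convert to gains: g_wv = 0.954/3.4 = 0.2806; g_cld = 0.0951/3.4 = 0.02797.
Total gain g = 0.30857.
A = 1/(1 − 0.30857) = 1.446.

1.446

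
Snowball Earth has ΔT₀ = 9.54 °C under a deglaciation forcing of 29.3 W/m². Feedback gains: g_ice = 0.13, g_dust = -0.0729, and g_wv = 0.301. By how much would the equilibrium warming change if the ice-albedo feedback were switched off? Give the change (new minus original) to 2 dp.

Original: g = 0.3581, ΔT = 9.54/(1−0.3581) = 14.8621 °C.
Without ice-albedo: g' = 0.2281, ΔT' = 9.54/(1−0.2281) = 12.3591 °C.
Change = 12.3591 − 14.8621 = -2.50 °C.

-2.50 °C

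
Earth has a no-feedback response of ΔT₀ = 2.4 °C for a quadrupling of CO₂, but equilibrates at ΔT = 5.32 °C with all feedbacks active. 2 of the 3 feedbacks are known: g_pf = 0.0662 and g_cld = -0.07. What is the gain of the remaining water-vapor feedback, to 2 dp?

Amplification A = ΔT/ΔT₀ = 5.32/2.4 = 2.217.
Total gain g = 1 − 1/A = 1 − 1/2.217 = 0.5489.
Known gains sum to 0.0662 − 0.07 = -0.0038.
g_wv = 0.5489 + 0.0038 = 0.55.

0.55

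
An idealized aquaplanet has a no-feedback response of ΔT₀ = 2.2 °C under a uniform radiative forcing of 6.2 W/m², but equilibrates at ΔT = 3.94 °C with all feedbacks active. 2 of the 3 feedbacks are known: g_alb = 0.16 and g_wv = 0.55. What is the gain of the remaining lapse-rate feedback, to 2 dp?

Amplification A = ΔT/ΔT₀ = 3.94/2.2 = 1.791.
Total gain g = 1 − 1/A = 1 − 1/1.791 = 0.4417.
Known gains sum to 0.16 + 0.55 = 0.71.
g_lr = 0.4417 − 0.71 = -0.27.

-0.27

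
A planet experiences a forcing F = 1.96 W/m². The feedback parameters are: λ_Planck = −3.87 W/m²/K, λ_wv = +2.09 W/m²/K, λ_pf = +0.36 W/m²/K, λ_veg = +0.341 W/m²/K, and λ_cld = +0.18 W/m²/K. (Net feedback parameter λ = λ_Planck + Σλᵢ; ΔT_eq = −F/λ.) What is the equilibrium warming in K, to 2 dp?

2.18 K

Net feedback parameter λ = (−3.87) + (+2.09) + (+0.36) + (+0.341) + (+0.18) = -0.899 W/m²/K.
ΔT = −F/λ = −1.96/(-0.899) = 2.18 K.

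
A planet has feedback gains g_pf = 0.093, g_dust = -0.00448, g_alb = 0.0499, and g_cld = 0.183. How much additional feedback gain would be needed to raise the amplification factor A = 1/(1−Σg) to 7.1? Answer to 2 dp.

0.54

Current total gain = 0.32142.
Target gain for A = 7.1: g* = 1 − 1/7.1 = 0.8592.
Additional gain needed = 0.8592 − 0.32142 = 0.54.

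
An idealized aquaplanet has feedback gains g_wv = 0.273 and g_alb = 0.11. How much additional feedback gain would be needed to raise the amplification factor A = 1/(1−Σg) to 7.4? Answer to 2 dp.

0.48

Current total gain = 0.383.
Target gain for A = 7.4: g* = 1 − 1/7.4 = 0.8649.
Additional gain needed = 0.8649 − 0.383 = 0.48.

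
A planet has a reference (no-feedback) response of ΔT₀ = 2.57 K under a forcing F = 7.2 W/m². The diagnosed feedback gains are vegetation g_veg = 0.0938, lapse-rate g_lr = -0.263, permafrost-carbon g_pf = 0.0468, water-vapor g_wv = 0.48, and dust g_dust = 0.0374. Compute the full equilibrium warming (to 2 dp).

Total gain g = 0.0938 − 0.263 + 0.0468 + 0.48 + 0.0374 = 0.395.
Amplification A = 1/(1 − 0.395) = 1.653.
ΔT = 2.57 × 1.653 = 4.25 K.

4.25 K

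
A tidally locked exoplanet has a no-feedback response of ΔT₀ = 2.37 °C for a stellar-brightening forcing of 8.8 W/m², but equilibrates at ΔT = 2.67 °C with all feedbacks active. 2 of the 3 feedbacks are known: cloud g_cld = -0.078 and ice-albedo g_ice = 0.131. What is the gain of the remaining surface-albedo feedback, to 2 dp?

Amplification A = ΔT/ΔT₀ = 2.67/2.37 = 1.127.
Total gain g = 1 − 1/A = 1 − 1/1.127 = 0.1127.
Known gains sum to -0.078 + 0.131 = 0.053.
g_alb = 0.1127 − 0.053 = 0.06.

0.06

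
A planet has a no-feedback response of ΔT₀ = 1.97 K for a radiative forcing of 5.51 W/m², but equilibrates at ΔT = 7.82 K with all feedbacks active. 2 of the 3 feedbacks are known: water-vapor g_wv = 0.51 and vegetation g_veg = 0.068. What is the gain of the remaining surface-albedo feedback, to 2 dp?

0.17

Amplification A = ΔT/ΔT₀ = 7.82/1.97 = 3.97.
Total gain g = 1 − 1/A = 1 − 1/3.97 = 0.7481.
Known gains sum to 0.51 + 0.068 = 0.578.
g_alb = 0.7481 − 0.578 = 0.17.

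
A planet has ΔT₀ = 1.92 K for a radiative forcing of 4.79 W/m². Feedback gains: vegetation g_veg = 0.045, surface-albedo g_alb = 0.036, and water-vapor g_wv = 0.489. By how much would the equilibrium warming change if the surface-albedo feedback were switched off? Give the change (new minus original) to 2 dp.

-0.34 K

Original: g = 0.57, ΔT = 1.92/(1−0.57) = 4.4651 K.
Without surface-albedo: g' = 0.534, ΔT' = 1.92/(1−0.534) = 4.1202 K.
Change = 4.1202 − 4.4651 = -0.34 K.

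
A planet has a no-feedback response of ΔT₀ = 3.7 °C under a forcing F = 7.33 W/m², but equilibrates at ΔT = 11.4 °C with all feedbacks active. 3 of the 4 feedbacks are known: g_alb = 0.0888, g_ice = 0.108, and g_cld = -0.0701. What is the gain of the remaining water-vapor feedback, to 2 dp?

Amplification A = ΔT/ΔT₀ = 11.4/3.7 = 3.081.
Total gain g = 1 − 1/A = 1 − 1/3.081 = 0.6754.
Known gains sum to 0.0888 + 0.108 − 0.0701 = 0.1267.
g_wv = 0.6754 − 0.1267 = 0.55.

0.55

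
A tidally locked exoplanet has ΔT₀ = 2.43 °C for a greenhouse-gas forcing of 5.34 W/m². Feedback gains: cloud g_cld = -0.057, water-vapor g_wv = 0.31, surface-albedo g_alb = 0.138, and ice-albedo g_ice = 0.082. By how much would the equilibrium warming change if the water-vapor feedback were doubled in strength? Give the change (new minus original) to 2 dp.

6.59 °C

Original: g = 0.473, ΔT = 2.43/(1−0.473) = 4.6110 °C.
With doubled water-vapor: g' = 0.783, ΔT' = 2.43/(1−0.783) = 11.1982 °C.
Change = 11.1982 − 4.6110 = 6.59 °C.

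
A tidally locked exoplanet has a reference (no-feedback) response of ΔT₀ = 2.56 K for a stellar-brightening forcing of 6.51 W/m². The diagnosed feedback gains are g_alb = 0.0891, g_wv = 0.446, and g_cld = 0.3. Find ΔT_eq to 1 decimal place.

15.5 K

Total gain g = 0.0891 + 0.446 + 0.3 = 0.8351.
Amplification A = 1/(1 − 0.8351) = 6.064.
ΔT = 2.56 × 6.064 = 15.5 K.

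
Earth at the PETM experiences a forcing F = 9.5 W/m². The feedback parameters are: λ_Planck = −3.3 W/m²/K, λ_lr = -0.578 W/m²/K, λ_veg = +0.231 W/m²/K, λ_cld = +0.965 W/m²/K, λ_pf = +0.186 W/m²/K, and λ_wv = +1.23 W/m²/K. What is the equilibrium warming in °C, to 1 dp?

7.5 °C

Net feedback parameter λ = (−3.3) + (-0.578) + (+0.231) + (+0.965) + (+0.186) + (+1.23) = -1.266 W/m²/K.
ΔT = −F/λ = −9.5/(-1.266) = 7.5 °C.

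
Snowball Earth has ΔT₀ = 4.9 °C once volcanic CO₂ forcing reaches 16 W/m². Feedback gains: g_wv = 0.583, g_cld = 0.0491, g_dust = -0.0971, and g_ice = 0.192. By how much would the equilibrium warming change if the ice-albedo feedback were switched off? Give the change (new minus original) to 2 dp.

-7.41 °C

Original: g = 0.727, ΔT = 4.9/(1−0.727) = 17.9487 °C.
Without ice-albedo: g' = 0.535, ΔT' = 4.9/(1−0.535) = 10.5376 °C.
Change = 10.5376 − 17.9487 = -7.41 °C.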